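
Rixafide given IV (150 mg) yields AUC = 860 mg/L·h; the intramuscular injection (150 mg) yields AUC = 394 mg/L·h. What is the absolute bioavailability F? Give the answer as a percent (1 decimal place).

F = 45.8%

F = (AUC_ev / D_ev) / (AUC_iv / D_iv)
  = (394/150) / (860/150)
  = 2.62667 / 5.73333 = 0.4581
  = 45.81%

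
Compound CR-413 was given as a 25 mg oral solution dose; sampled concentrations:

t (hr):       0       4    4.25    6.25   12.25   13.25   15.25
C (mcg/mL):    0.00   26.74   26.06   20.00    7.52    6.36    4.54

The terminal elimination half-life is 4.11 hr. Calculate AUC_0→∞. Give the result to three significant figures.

Trapezoidal AUC_0→15.25:
  [0→4]: (0.00+26.74)/2 × 4 = 53.48
  [4→4.25]: (26.74+26.06)/2 × 0.25 = 6.6
  [4.25→6.25]: (26.06+20.00)/2 × 2 = 46.06
  [6.25→12.25]: (20.00+7.52)/2 × 6 = 82.56
  [12.25→13.25]: (7.52+6.36)/2 × 1 = 6.94
  [13.25→15.25]: (6.36+4.54)/2 × 2 = 10.9
  Sum = 206.54 mcg/mL·hr
k_e = ln2 / t½ = 0.693147 / 4.11 = 0.1686 hr^-1
Extrapolated tail: C_last / k_e = 4.54 / 0.1686 = 26.928
AUC_0→∞ = 206.54 + 26.928 = 233.468 mcg/mL·hr

AUC = 233 mcg/mL·hr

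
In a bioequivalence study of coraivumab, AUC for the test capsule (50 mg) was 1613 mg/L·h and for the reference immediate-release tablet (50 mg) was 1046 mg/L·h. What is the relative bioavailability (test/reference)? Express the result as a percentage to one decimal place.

F_rel = 154.2%

F_rel = (AUC_test/D_test) / (AUC_ref/D_ref)
      = (1613/50) / (1046/50)
      = 32.26 / 20.92 = 1.5421 = 154.21%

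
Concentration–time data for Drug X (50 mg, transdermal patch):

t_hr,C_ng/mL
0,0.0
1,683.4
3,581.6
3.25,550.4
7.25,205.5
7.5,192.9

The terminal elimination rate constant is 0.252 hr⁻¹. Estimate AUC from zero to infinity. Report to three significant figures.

AUC = 4080 ng/mL·hr

Trapezoidal AUC_0→7.5:
  [0→1]: (0.0+683.4)/2 × 1 = 341.7
  [1→3]: (683.4+581.6)/2 × 2 = 1265.0
  [3→3.25]: (581.6+550.4)/2 × 0.25 = 141.5
  [3.25→7.25]: (550.4+205.5)/2 × 4 = 1511.8
  [7.25→7.5]: (205.5+192.9)/2 × 0.25 = 49.8
  Sum = 3309.8 ng/mL·hr
Extrapolated tail: C_last / k_e = 192.9 / 0.252 = 765.476
AUC_0→∞ = 3309.8 + 765.476 = 4075.276 ng/mL·hr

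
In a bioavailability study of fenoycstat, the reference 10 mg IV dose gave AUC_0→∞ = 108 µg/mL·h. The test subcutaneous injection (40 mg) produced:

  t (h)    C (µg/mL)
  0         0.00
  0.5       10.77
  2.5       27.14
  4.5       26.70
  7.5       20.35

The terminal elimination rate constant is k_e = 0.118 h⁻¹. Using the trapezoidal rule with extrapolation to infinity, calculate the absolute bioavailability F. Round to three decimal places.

Trapezoidal AUC_0→7.5 (subcutaneous injection):
  [0→0.5]: (0.00+10.77)/2 × 0.5 = 2.6925
  [0.5→2.5]: (10.77+27.14)/2 × 2 = 37.91
  [2.5→4.5]: (27.14+26.70)/2 × 2 = 53.84
  [4.5→7.5]: (26.70+20.35)/2 × 3 = 70.575
  Sum = 165.0175 µg/mL·h
Tail: C_last/k_e = 20.35/0.118 = 172.458
AUC_0→∞ (subcutaneous injection) = 165.0175 + 172.458 = 337.4755 µg/mL·h
F = (AUC_ev/D_ev)/(AUC_iv/D_iv) = (337.4755/40)/(108/10) = 8.4368875/10.8 = 0.7812

F = 0.781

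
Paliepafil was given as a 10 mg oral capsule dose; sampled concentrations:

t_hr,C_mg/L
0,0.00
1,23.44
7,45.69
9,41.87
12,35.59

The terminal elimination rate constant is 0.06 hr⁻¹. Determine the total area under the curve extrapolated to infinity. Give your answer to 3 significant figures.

AUC = 1020 mg/L·hr

Trapezoidal AUC_0→12:
  [0→1]: (0.00+23.44)/2 × 1 = 11.72
  [1→7]: (23.44+45.69)/2 × 6 = 207.39
  [7→9]: (45.69+41.87)/2 × 2 = 87.56
  [9→12]: (41.87+35.59)/2 × 3 = 116.19
  Sum = 422.86 mg/L·hr
Extrapolated tail: C_last / k_e = 35.59 / 0.06 = 593.167
AUC_0→∞ = 422.86 + 593.167 = 1016.027 mg/L·hr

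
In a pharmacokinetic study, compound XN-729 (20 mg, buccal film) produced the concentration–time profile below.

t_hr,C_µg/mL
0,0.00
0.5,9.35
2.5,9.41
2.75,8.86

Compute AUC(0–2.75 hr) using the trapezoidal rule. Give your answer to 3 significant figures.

Trapezoidal AUC_0→2.75:
  [0→0.5]: (0.00+9.35)/2 × 0.5 = 2.3375
  [0.5→2.5]: (9.35+9.41)/2 × 2 = 18.76
  [2.5→2.75]: (9.41+8.86)/2 × 0.25 = 2.28375
  Sum = 23.38125 µg/mL·hr

AUC = 23.4 µg/mL·hr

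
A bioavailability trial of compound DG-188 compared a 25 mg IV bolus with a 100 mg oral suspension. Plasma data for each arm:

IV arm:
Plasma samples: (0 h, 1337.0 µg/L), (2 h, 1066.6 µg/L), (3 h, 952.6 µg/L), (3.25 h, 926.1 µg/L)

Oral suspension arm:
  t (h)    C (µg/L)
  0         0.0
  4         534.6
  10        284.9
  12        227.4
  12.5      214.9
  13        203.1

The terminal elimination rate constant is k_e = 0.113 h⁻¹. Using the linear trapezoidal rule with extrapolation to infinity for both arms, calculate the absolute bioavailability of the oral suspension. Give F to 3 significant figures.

F = 0.128

Trapezoidal AUC_0→3.25 (IV):
  [0→2]: (1337.0+1066.6)/2 × 2 = 2403.6
  [2→3]: (1066.6+952.6)/2 × 1 = 1009.6
  [3→3.25]: (952.6+926.1)/2 × 0.25 = 234.8375
  Sum = 3648.0375 µg/L·h
IV tail: 926.1/0.113 = 8195.575; AUC_iv,0→∞ = 3648.0375 + 8195.575 = 11843.6125 µg/L·h
Trapezoidal AUC_0→13 (oral suspension):
  [0→4]: (0.0+534.6)/2 × 4 = 1069.2
  [4→10]: (534.6+284.9)/2 × 6 = 2458.5
  [10→12]: (284.9+227.4)/2 × 2 = 512.3
  [12→12.5]: (227.4+214.9)/2 × 0.5 = 110.575
  [12.5→13]: (214.9+203.1)/2 × 0.5 = 104.5
  Sum = 4255.075 µg/L·h
oral suspension tail: 203.1/0.113 = 1797.345; AUC_ev,0→∞ = 4255.075 + 1797.345 = 6052.42 µg/L·h
F = (AUC_ev/D_ev)/(AUC_iv/D_iv) = (6052.42/100)/(11843.6125/25) = 60.5242/473.7445 = 0.1278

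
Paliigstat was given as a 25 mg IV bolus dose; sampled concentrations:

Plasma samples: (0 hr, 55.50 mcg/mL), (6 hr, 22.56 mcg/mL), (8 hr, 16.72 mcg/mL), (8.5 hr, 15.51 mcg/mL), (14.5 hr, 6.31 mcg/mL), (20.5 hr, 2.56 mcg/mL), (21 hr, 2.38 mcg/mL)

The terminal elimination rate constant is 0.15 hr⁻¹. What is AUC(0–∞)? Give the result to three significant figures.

AUC = 391 mcg/mL·hr

Trapezoidal AUC_0→21:
  [0→6]: (55.50+22.56)/2 × 6 = 234.18
  [6→8]: (22.56+16.72)/2 × 2 = 39.28
  [8→8.5]: (16.72+15.51)/2 × 0.5 = 8.0575
  [8.5→14.5]: (15.51+6.31)/2 × 6 = 65.46
  [14.5→20.5]: (6.31+2.56)/2 × 6 = 26.61
  [20.5→21]: (2.56+2.38)/2 × 0.5 = 1.235
  Sum = 374.8225 mcg/mL·hr
Extrapolated tail: C_last / k_e = 2.38 / 0.15 = 15.867
AUC_0→∞ = 374.8225 + 15.867 = 390.6895 mcg/mL·hr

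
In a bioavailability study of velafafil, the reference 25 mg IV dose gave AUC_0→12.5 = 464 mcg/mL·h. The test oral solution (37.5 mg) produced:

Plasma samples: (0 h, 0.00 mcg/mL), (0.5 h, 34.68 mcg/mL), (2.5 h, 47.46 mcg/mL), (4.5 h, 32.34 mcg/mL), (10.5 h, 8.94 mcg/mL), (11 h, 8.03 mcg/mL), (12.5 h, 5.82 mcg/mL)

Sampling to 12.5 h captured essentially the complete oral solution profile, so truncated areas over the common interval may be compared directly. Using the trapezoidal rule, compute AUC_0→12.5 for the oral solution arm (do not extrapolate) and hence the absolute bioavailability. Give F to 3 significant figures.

F = 0.444

Trapezoidal AUC_0→12.5 (oral solution):
  [0→0.5]: (0.00+34.68)/2 × 0.5 = 8.67
  [0.5→2.5]: (34.68+47.46)/2 × 2 = 82.14
  [2.5→4.5]: (47.46+32.34)/2 × 2 = 79.8
  [4.5→10.5]: (32.34+8.94)/2 × 6 = 123.84
  [10.5→11]: (8.94+8.03)/2 × 0.5 = 4.2425
  [11→12.5]: (8.03+5.82)/2 × 1.5 = 10.3875
  Sum = 309.08 mcg/mL·h
F = (AUC_ev/D_ev)/(AUC_iv/D_iv) = (309.08/37.5)/(464/25) = 8.24213/18.56 = 0.4441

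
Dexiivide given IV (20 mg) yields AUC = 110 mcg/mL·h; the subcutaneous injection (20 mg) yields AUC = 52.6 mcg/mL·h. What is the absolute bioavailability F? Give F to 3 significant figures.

F = 0.478

F = (AUC_ev / D_ev) / (AUC_iv / D_iv)
  = (52.6/20) / (110/20)
  = 2.63 / 5.5 = 0.4782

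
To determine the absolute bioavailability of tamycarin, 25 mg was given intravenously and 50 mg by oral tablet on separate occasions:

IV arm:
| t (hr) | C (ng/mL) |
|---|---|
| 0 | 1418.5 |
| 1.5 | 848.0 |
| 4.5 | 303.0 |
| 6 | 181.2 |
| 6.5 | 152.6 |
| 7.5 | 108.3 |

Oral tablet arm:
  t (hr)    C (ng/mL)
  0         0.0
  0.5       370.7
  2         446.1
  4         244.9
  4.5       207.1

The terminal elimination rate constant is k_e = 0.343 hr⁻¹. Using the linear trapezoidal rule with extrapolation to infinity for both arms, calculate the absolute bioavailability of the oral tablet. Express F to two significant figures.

F = 0.24

Trapezoidal AUC_0→7.5 (IV):
  [0→1.5]: (1418.5+848.0)/2 × 1.5 = 1699.875
  [1.5→4.5]: (848.0+303.0)/2 × 3 = 1726.5
  [4.5→6]: (303.0+181.2)/2 × 1.5 = 363.15
  [6→6.5]: (181.2+152.6)/2 × 0.5 = 83.45
  [6.5→7.5]: (152.6+108.3)/2 × 1 = 130.45
  Sum = 4003.425 ng/mL·hr
IV tail: 108.3/0.343 = 315.743; AUC_iv,0→∞ = 4003.425 + 315.743 = 4319.168 ng/mL·hr
Trapezoidal AUC_0→4.5 (oral tablet):
  [0→0.5]: (0.0+370.7)/2 × 0.5 = 92.675
  [0.5→2]: (370.7+446.1)/2 × 1.5 = 612.6
  [2→4]: (446.1+244.9)/2 × 2 = 691.0
  [4→4.5]: (244.9+207.1)/2 × 0.5 = 113.0
  Sum = 1509.275 ng/mL·hr
oral tablet tail: 207.1/0.343 = 603.790; AUC_ev,0→∞ = 1509.275 + 603.790 = 2113.065 ng/mL·hr
F = (AUC_ev/D_ev)/(AUC_iv/D_iv) = (2113.065/50)/(4319.168/25) = 42.2613/172.76672 = 0.2446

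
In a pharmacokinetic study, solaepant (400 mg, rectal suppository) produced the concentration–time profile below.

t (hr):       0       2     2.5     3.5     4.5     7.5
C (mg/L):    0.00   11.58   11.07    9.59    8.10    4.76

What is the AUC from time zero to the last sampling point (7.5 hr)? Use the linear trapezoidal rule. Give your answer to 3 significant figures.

AUC = 55.7 mg/L·hr

Trapezoidal AUC_0→7.5:
  [0→2]: (0.00+11.58)/2 × 2 = 11.58
  [2→2.5]: (11.58+11.07)/2 × 0.5 = 5.6625
  [2.5→3.5]: (11.07+9.59)/2 × 1 = 10.33
  [3.5→4.5]: (9.59+8.10)/2 × 1 = 8.845
  [4.5→7.5]: (8.10+4.76)/2 × 3 = 19.29
  Sum = 55.7075 mg/L·hr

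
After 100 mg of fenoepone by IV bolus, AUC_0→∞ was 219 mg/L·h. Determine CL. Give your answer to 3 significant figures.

CL = Dose_iv / AUC_0→∞
   = 100 / 219 = 0.456621 L/h

CL = 0.457 L/h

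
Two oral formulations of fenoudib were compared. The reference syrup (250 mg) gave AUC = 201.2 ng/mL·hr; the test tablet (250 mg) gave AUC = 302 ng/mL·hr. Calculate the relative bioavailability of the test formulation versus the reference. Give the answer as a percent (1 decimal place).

F_rel = (AUC_test/D_test) / (AUC_ref/D_ref)
      = (302/250) / (201.2/250)
      = 1.208 / 0.8048 = 1.5010 = 150.10%

F_rel = 150.1%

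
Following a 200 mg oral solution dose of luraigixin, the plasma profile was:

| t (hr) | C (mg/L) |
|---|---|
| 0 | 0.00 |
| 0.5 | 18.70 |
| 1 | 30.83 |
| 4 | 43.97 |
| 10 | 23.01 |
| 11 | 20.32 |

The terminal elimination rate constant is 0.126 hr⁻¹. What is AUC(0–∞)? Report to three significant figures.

Trapezoidal AUC_0→11:
  [0→0.5]: (0.00+18.70)/2 × 0.5 = 4.675
  [0.5→1]: (18.70+30.83)/2 × 0.5 = 12.3825
  [1→4]: (30.83+43.97)/2 × 3 = 112.2
  [4→10]: (43.97+23.01)/2 × 6 = 200.94
  [10→11]: (23.01+20.32)/2 × 1 = 21.665
  Sum = 351.8625 mg/L·hr
Extrapolated tail: C_last / k_e = 20.32 / 0.126 = 161.270
AUC_0→∞ = 351.8625 + 161.270 = 513.1325 mg/L·hr

AUC = 513 mg/L·hr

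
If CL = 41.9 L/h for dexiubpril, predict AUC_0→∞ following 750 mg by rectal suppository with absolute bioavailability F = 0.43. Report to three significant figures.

AUC = 7.70 mg/L·h

AUC_0→∞ = F × Dose / CL
        = 0.43 × 750 / 41.9 = 7.6969 mg/L·h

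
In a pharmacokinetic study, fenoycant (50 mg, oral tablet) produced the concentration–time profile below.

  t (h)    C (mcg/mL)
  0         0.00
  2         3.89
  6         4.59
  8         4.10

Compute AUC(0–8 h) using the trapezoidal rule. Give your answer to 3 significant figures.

AUC = 29.5 mcg/mL·h

Trapezoidal AUC_0→8:
  [0→2]: (0.00+3.89)/2 × 2 = 3.89
  [2→6]: (3.89+4.59)/2 × 4 = 16.96
  [6→8]: (4.59+4.10)/2 × 2 = 8.69
  Sum = 29.54 mcg/mL·h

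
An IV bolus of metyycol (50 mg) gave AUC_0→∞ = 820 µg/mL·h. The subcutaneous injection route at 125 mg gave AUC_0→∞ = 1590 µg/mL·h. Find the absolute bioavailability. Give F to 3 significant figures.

F = (AUC_ev / D_ev) / (AUC_iv / D_iv)
  = (1590/125) / (820/50)
  = 12.72 / 16.4 = 0.7756

F = 0.776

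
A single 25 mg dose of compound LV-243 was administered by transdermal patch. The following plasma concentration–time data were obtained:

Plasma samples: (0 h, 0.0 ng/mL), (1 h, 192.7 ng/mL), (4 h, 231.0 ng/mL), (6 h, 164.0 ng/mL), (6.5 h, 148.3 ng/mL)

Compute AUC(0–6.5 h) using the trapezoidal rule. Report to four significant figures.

AUC = 1205 ng/mL·h

Trapezoidal AUC_0→6.5:
  [0→1]: (0.0+192.7)/2 × 1 = 96.35
  [1→4]: (192.7+231.0)/2 × 3 = 635.55
  [4→6]: (231.0+164.0)/2 × 2 = 395.0
  [6→6.5]: (164.0+148.3)/2 × 0.5 = 78.075
  Sum = 1204.975 ng/mL·h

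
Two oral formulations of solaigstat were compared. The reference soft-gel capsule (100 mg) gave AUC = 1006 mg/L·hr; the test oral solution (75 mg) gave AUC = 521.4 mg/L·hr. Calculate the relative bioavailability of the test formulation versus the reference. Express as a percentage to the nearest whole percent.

F_rel = 69%

F_rel = (AUC_test/D_test) / (AUC_ref/D_ref)
      = (521.4/75) / (1006/100)
      = 6.952 / 10.06 = 0.6911 = 69.11%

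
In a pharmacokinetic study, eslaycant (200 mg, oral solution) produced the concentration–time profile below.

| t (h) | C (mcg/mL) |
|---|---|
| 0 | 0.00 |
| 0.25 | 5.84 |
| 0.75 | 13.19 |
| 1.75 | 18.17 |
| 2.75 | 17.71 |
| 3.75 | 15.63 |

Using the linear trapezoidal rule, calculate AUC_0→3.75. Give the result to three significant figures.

AUC = 55.8 mcg/mL·h

Trapezoidal AUC_0→3.75:
  [0→0.25]: (0.00+5.84)/2 × 0.25 = 0.73
  [0.25→0.75]: (5.84+13.19)/2 × 0.5 = 4.7575
  [0.75→1.75]: (13.19+18.17)/2 × 1 = 15.68
  [1.75→2.75]: (18.17+17.71)/2 × 1 = 17.94
  [2.75→3.75]: (17.71+15.63)/2 × 1 = 16.67
  Sum = 55.7775 mcg/mL·h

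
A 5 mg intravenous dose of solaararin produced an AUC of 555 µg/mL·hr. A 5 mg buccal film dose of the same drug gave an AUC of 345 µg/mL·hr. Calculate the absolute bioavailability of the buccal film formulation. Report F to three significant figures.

F = 0.622

F = (AUC_ev / D_ev) / (AUC_iv / D_iv)
  = (345/5) / (555/5)
  = 69 / 111 = 0.6216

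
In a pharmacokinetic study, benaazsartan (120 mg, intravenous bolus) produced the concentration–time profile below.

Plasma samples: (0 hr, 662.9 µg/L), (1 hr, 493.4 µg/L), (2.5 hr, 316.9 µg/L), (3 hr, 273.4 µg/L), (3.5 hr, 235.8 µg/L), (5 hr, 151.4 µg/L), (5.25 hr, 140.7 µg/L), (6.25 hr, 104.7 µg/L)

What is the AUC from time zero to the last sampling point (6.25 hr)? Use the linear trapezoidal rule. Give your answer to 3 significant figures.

Trapezoidal AUC_0→6.25:
  [0→1]: (662.9+493.4)/2 × 1 = 578.15
  [1→2.5]: (493.4+316.9)/2 × 1.5 = 607.725
  [2.5→3]: (316.9+273.4)/2 × 0.5 = 147.575
  [3→3.5]: (273.4+235.8)/2 × 0.5 = 127.3
  [3.5→5]: (235.8+151.4)/2 × 1.5 = 290.4
  [5→5.25]: (151.4+140.7)/2 × 0.25 = 36.5125
  [5.25→6.25]: (140.7+104.7)/2 × 1 = 122.7
  Sum = 1910.3625 µg/L·hr

AUC = 1910 µg/L·hr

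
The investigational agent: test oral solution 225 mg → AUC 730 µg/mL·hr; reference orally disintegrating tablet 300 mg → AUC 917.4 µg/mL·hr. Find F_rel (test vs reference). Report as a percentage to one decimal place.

F_rel = 106.1%

F_rel = (AUC_test/D_test) / (AUC_ref/D_ref)
      = (730/225) / (917.4/300)
      = 3.24444 / 3.058 = 1.0610 = 106.10%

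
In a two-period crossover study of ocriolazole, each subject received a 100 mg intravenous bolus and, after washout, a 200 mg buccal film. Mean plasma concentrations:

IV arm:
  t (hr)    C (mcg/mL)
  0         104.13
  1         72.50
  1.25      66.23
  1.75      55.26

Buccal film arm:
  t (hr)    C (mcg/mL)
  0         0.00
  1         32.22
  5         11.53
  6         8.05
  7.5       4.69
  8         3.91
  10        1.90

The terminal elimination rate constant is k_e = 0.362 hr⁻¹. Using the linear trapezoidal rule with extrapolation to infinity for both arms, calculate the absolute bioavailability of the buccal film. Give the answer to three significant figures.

Trapezoidal AUC_0→1.75 (IV):
  [0→1]: (104.13+72.50)/2 × 1 = 88.315
  [1→1.25]: (72.50+66.23)/2 × 0.25 = 17.34125
  [1.25→1.75]: (66.23+55.26)/2 × 0.5 = 30.3725
  Sum = 136.02875 mcg/mL·hr
IV tail: 55.26/0.362 = 152.652; AUC_iv,0→∞ = 136.02875 + 152.652 = 288.68075 mcg/mL·hr
Trapezoidal AUC_0→10 (buccal film):
  [0→1]: (0.00+32.22)/2 × 1 = 16.11
  [1→5]: (32.22+11.53)/2 × 4 = 87.5
  [5→6]: (11.53+8.05)/2 × 1 = 9.79
  [6→7.5]: (8.05+4.69)/2 × 1.5 = 9.555
  [7.5→8]: (4.69+3.91)/2 × 0.5 = 2.15
  [8→10]: (3.91+1.90)/2 × 2 = 5.81
  Sum = 130.915 mcg/mL·hr
buccal film tail: 1.90/0.362 = 5.249; AUC_ev,0→∞ = 130.915 + 5.249 = 136.164 mcg/mL·hr
F = (AUC_ev/D_ev)/(AUC_iv/D_iv) = (136.164/200)/(288.68075/100) = 0.68082/2.8868075 = 0.2358

F = 0.236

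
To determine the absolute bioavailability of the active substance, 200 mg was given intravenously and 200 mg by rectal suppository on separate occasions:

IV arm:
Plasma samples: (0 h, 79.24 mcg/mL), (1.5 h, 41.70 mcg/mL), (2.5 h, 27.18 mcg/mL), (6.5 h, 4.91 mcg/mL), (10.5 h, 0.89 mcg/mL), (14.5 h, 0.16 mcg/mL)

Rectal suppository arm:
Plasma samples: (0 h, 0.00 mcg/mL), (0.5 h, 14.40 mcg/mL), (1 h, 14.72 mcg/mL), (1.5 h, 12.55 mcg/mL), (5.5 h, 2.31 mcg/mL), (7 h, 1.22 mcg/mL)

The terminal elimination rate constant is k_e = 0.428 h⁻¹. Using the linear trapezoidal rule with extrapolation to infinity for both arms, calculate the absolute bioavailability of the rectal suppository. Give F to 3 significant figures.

Trapezoidal AUC_0→14.5 (IV):
  [0→1.5]: (79.24+41.70)/2 × 1.5 = 90.705
  [1.5→2.5]: (41.70+27.18)/2 × 1 = 34.44
  [2.5→6.5]: (27.18+4.91)/2 × 4 = 64.18
  [6.5→10.5]: (4.91+0.89)/2 × 4 = 11.6
  [10.5→14.5]: (0.89+0.16)/2 × 4 = 2.1
  Sum = 203.025 mcg/mL·h
IV tail: 0.16/0.428 = 0.374; AUC_iv,0→∞ = 203.025 + 0.374 = 203.399 mcg/mL·h
Trapezoidal AUC_0→7 (rectal suppository):
  [0→0.5]: (0.00+14.40)/2 × 0.5 = 3.6
  [0.5→1]: (14.40+14.72)/2 × 0.5 = 7.28
  [1→1.5]: (14.72+12.55)/2 × 0.5 = 6.8175
  [1.5→5.5]: (12.55+2.31)/2 × 4 = 29.72
  [5.5→7]: (2.31+1.22)/2 × 1.5 = 2.6475
  Sum = 50.065 mcg/mL·h
rectal suppository tail: 1.22/0.428 = 2.850; AUC_ev,0→∞ = 50.065 + 2.850 = 52.915 mcg/mL·h
F = (AUC_ev/D_ev)/(AUC_iv/D_iv) = (52.915/200)/(203.399/200) = 0.264575/1.016995 = 0.2602

F = 0.260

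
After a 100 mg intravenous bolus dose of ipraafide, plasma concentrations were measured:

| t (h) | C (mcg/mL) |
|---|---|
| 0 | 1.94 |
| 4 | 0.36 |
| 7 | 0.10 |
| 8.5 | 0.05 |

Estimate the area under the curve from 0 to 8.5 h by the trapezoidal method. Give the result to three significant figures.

Trapezoidal AUC_0→8.5:
  [0→4]: (1.94+0.36)/2 × 4 = 4.6
  [4→7]: (0.36+0.10)/2 × 3 = 0.69
  [7→8.5]: (0.10+0.05)/2 × 1.5 = 0.1125
  Sum = 5.4025 mcg/mL·h

AUC = 5.40 mcg/mL·h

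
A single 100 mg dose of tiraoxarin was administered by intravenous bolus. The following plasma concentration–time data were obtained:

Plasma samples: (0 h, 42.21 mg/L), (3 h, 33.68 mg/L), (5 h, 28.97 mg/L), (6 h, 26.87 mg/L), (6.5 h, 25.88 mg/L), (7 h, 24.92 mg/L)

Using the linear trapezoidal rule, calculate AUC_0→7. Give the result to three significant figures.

AUC = 230 mg/L·h

Trapezoidal AUC_0→7:
  [0→3]: (42.21+33.68)/2 × 3 = 113.835
  [3→5]: (33.68+28.97)/2 × 2 = 62.65
  [5→6]: (28.97+26.87)/2 × 1 = 27.92
  [6→6.5]: (26.87+25.88)/2 × 0.5 = 13.1875
  [6.5→7]: (25.88+24.92)/2 × 0.5 = 12.7
  Sum = 230.2925 mg/L·h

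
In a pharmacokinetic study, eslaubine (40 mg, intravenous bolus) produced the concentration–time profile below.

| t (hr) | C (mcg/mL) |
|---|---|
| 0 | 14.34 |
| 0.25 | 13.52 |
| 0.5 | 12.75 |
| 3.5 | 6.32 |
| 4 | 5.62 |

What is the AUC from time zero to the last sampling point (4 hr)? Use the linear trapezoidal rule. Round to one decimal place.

Trapezoidal AUC_0→4:
  [0→0.25]: (14.34+13.52)/2 × 0.25 = 3.4825
  [0.25→0.5]: (13.52+12.75)/2 × 0.25 = 3.28375
  [0.5→3.5]: (12.75+6.32)/2 × 3 = 28.605
  [3.5→4]: (6.32+5.62)/2 × 0.5 = 2.985
  Sum = 38.35625 mcg/mL·hr

AUC = 38.4 mcg/mL·hr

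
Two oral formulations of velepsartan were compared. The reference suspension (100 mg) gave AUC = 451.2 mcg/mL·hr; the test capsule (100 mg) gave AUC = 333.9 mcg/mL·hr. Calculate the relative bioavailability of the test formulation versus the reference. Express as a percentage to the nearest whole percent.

F_rel = (AUC_test/D_test) / (AUC_ref/D_ref)
      = (333.9/100) / (451.2/100)
      = 3.339 / 4.512 = 0.7400 = 74.00%

F_rel = 74%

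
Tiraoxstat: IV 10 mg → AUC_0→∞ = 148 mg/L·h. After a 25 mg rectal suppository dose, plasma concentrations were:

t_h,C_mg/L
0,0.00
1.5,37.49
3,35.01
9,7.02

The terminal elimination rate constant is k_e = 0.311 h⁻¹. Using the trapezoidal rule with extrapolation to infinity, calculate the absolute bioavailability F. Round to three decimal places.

Trapezoidal AUC_0→9 (rectal suppository):
  [0→1.5]: (0.00+37.49)/2 × 1.5 = 28.1175
  [1.5→3]: (37.49+35.01)/2 × 1.5 = 54.375
  [3→9]: (35.01+7.02)/2 × 6 = 126.09
  Sum = 208.5825 mg/L·h
Tail: C_last/k_e = 7.02/0.311 = 22.572
AUC_0→∞ (rectal suppository) = 208.5825 + 22.572 = 231.1545 mg/L·h
F = (AUC_ev/D_ev)/(AUC_iv/D_iv) = (231.1545/25)/(148/10) = 9.24618/14.8 = 0.6247

F = 0.625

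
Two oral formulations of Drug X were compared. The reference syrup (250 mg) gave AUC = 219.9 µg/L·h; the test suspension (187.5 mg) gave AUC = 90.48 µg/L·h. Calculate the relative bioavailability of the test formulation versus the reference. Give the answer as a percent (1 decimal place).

F_rel = 54.9%

F_rel = (AUC_test/D_test) / (AUC_ref/D_ref)
      = (90.48/187.5) / (219.9/250)
      = 0.48256 / 0.8796 = 0.5486 = 54.86%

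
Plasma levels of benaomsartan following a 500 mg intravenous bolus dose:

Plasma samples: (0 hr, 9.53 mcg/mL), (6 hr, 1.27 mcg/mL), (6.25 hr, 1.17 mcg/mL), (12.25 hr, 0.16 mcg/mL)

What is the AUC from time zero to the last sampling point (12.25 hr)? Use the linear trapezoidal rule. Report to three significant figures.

Trapezoidal AUC_0→12.25:
  [0→6]: (9.53+1.27)/2 × 6 = 32.4
  [6→6.25]: (1.27+1.17)/2 × 0.25 = 0.305
  [6.25→12.25]: (1.17+0.16)/2 × 6 = 3.99
  Sum = 36.695 mcg/mL·hr

AUC = 36.7 mcg/mL·hr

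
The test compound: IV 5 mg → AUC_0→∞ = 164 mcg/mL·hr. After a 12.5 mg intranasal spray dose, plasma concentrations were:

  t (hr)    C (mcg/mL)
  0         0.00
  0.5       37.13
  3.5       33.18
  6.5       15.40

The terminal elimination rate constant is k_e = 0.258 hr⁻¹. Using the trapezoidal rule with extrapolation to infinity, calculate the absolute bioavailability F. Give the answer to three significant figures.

Trapezoidal AUC_0→6.5 (intranasal spray):
  [0→0.5]: (0.00+37.13)/2 × 0.5 = 9.2825
  [0.5→3.5]: (37.13+33.18)/2 × 3 = 105.465
  [3.5→6.5]: (33.18+15.40)/2 × 3 = 72.87
  Sum = 187.6175 mcg/mL·hr
Tail: C_last/k_e = 15.40/0.258 = 59.690
AUC_0→∞ (intranasal spray) = 187.6175 + 59.690 = 247.3075 mcg/mL·hr
F = (AUC_ev/D_ev)/(AUC_iv/D_iv) = (247.3075/12.5)/(164/5) = 19.7846/32.8 = 0.6032

F = 0.603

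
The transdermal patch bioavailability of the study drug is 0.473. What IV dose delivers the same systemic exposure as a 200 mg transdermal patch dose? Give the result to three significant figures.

D_iv = 94.6 mg

Systemic exposure from an extravascular dose = F × D_ev, so the equivalent IV dose is F × D_ev.
D_iv = F × D_ev = 0.473 × 200 = 94.6 mg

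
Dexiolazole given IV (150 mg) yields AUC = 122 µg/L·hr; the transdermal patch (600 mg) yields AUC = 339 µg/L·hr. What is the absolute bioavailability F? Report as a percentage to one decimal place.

F = (AUC_ev / D_ev) / (AUC_iv / D_iv)
  = (339/600) / (122/150)
  = 0.565 / 0.813333 = 0.6947
  = 69.47%

F = 69.5%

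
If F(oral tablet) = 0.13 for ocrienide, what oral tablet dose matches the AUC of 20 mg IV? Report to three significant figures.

D_oral = 154 mg

For equal systemic exposure: F × D_ev = D_iv
D_ev = D_iv / F = 20 / 0.13 = 153.846 mg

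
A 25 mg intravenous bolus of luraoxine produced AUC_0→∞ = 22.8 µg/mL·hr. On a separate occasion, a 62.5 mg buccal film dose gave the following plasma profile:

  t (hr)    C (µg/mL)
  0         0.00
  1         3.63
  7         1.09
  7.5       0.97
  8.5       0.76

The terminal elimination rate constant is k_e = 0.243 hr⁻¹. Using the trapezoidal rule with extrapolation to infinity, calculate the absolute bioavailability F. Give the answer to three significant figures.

F = 0.359

Trapezoidal AUC_0→8.5 (buccal film):
  [0→1]: (0.00+3.63)/2 × 1 = 1.815
  [1→7]: (3.63+1.09)/2 × 6 = 14.16
  [7→7.5]: (1.09+0.97)/2 × 0.5 = 0.515
  [7.5→8.5]: (0.97+0.76)/2 × 1 = 0.865
  Sum = 17.355 µg/mL·hr
Tail: C_last/k_e = 0.76/0.243 = 3.128
AUC_0→∞ (buccal film) = 17.355 + 3.128 = 20.483 µg/mL·hr
F = (AUC_ev/D_ev)/(AUC_iv/D_iv) = (20.483/62.5)/(22.8/25) = 0.327728/0.912 = 0.3594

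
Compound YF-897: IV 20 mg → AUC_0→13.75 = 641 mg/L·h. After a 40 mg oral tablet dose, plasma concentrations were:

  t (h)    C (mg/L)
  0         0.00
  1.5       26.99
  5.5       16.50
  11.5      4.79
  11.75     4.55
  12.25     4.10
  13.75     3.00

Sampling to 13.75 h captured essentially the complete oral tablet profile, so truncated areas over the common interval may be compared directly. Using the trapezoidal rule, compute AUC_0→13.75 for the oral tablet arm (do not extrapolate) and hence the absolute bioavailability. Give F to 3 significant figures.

F = 0.140

Trapezoidal AUC_0→13.75 (oral tablet):
  [0→1.5]: (0.00+26.99)/2 × 1.5 = 20.2425
  [1.5→5.5]: (26.99+16.50)/2 × 4 = 86.98
  [5.5→11.5]: (16.50+4.79)/2 × 6 = 63.87
  [11.5→11.75]: (4.79+4.55)/2 × 0.25 = 1.1675
  [11.75→12.25]: (4.55+4.10)/2 × 0.5 = 2.1625
  [12.25→13.75]: (4.10+3.00)/2 × 1.5 = 5.325
  Sum = 179.7475 mg/L·h
F = (AUC_ev/D_ev)/(AUC_iv/D_iv) = (179.7475/40)/(641/20) = 4.4936875/32.05 = 0.1402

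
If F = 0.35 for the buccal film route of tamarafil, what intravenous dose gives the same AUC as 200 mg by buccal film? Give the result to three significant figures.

D_iv = 70.0 mg

Systemic exposure from an extravascular dose = F × D_ev, so the equivalent IV dose is F × D_ev.
D_iv = F × D_ev = 0.35 × 200 = 70 mg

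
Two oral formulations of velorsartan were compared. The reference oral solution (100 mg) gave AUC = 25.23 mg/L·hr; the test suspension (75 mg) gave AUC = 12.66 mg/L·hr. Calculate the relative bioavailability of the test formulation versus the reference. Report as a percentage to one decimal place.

F_rel = 66.9%

F_rel = (AUC_test/D_test) / (AUC_ref/D_ref)
      = (12.66/75) / (25.23/100)
      = 0.1688 / 0.2523 = 0.6690 = 66.90%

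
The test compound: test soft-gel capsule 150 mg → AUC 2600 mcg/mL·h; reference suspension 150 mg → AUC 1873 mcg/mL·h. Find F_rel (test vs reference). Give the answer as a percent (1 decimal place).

F_rel = (AUC_test/D_test) / (AUC_ref/D_ref)
      = (2600/150) / (1873/150)
      = 17.3333 / 12.4867 = 1.3881 = 138.81%

F_rel = 138.8%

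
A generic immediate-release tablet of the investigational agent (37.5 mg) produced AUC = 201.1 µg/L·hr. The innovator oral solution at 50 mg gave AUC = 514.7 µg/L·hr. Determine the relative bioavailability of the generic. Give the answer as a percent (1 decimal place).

F_rel = 52.1%

F_rel = (AUC_test/D_test) / (AUC_ref/D_ref)
      = (201.1/37.5) / (514.7/50)
      = 5.36267 / 10.294 = 0.5210 = 52.10%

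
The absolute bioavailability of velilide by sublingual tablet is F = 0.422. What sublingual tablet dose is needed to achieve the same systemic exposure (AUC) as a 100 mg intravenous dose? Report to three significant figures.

For equal systemic exposure: F × D_ev = D_iv
D_ev = D_iv / F = 100 / 0.422 = 236.967 mg

D_sublingual = 237 mg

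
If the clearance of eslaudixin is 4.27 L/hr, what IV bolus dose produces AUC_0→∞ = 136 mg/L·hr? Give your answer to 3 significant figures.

Dose = 581 mg

Dose_iv = CL × AUC_0→∞
     = 4.27 × 136 = 580.72 mg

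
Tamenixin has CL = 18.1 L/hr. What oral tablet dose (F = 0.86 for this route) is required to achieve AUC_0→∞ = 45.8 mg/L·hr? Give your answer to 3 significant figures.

Dose = CL × AUC_0→∞ / F
     = 18.1 × 45.8 / 0.86 = 963.93 mg

Dose = 964 mg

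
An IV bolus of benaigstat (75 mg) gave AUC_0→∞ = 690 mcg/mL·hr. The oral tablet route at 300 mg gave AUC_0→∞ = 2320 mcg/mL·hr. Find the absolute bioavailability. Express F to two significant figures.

F = 0.84

F = (AUC_ev / D_ev) / (AUC_iv / D_iv)
  = (2320/300) / (690/75)
  = 7.73333 / 9.2 = 0.8406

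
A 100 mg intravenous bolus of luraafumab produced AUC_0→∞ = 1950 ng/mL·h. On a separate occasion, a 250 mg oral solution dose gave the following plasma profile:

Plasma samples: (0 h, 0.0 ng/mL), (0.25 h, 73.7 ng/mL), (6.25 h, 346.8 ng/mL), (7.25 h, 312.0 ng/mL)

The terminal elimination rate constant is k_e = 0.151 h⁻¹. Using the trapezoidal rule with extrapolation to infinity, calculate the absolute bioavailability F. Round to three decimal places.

F = 0.752

Trapezoidal AUC_0→7.25 (oral solution):
  [0→0.25]: (0.0+73.7)/2 × 0.25 = 9.2125
  [0.25→6.25]: (73.7+346.8)/2 × 6 = 1261.5
  [6.25→7.25]: (346.8+312.0)/2 × 1 = 329.4
  Sum = 1600.1125 ng/mL·h
Tail: C_last/k_e = 312.0/0.151 = 2066.225
AUC_0→∞ (oral solution) = 1600.1125 + 2066.225 = 3666.3375 ng/mL·h
F = (AUC_ev/D_ev)/(AUC_iv/D_iv) = (3666.3375/250)/(1950/100) = 14.66535/19.5 = 0.7521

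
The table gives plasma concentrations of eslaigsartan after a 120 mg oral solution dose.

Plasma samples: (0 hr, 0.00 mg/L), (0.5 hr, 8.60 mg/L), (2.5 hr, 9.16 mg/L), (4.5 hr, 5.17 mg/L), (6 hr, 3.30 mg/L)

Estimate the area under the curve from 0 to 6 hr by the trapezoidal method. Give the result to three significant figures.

AUC = 40.6 mg/L·hr

Trapezoidal AUC_0→6:
  [0→0.5]: (0.00+8.60)/2 × 0.5 = 2.15
  [0.5→2.5]: (8.60+9.16)/2 × 2 = 17.76
  [2.5→4.5]: (9.16+5.17)/2 × 2 = 14.33
  [4.5→6]: (5.17+3.30)/2 × 1.5 = 6.3525
  Sum = 40.5925 mg/L·hr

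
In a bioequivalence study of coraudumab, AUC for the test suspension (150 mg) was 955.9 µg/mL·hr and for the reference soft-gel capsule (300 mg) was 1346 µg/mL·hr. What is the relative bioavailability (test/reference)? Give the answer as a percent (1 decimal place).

F_rel = (AUC_test/D_test) / (AUC_ref/D_ref)
      = (955.9/150) / (1346/300)
      = 6.37267 / 4.48667 = 1.4204 = 142.04%

F_rel = 142.0%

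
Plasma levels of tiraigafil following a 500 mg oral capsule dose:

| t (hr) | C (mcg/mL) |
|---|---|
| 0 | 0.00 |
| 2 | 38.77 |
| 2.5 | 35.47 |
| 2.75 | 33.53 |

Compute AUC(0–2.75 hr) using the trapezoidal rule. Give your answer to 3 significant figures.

AUC = 66.0 mcg/mL·hr

Trapezoidal AUC_0→2.75:
  [0→2]: (0.00+38.77)/2 × 2 = 38.77
  [2→2.5]: (38.77+35.47)/2 × 0.5 = 18.56
  [2.5→2.75]: (35.47+33.53)/2 × 0.25 = 8.625
  Sum = 65.955 mcg/mL·hr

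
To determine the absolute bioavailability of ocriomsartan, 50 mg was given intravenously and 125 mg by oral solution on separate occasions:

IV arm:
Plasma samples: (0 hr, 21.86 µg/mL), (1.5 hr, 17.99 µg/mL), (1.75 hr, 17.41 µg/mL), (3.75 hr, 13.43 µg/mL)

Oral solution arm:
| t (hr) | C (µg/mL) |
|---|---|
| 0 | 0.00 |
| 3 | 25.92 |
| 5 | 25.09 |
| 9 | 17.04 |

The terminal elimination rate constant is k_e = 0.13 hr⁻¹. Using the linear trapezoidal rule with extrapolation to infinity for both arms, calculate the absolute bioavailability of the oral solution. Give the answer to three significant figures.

Trapezoidal AUC_0→3.75 (IV):
  [0→1.5]: (21.86+17.99)/2 × 1.5 = 29.8875
  [1.5→1.75]: (17.99+17.41)/2 × 0.25 = 4.425
  [1.75→3.75]: (17.41+13.43)/2 × 2 = 30.84
  Sum = 65.1525 µg/mL·hr
IV tail: 13.43/0.13 = 103.308; AUC_iv,0→∞ = 65.1525 + 103.308 = 168.4605 µg/mL·hr
Trapezoidal AUC_0→9 (oral solution):
  [0→3]: (0.00+25.92)/2 × 3 = 38.88
  [3→5]: (25.92+25.09)/2 × 2 = 51.01
  [5→9]: (25.09+17.04)/2 × 4 = 84.26
  Sum = 174.15 µg/mL·hr
oral solution tail: 17.04/0.13 = 131.077; AUC_ev,0→∞ = 174.15 + 131.077 = 305.227 µg/mL·hr
F = (AUC_ev/D_ev)/(AUC_iv/D_iv) = (305.227/125)/(168.4605/50) = 2.441816/3.36921 = 0.7247

F = 0.725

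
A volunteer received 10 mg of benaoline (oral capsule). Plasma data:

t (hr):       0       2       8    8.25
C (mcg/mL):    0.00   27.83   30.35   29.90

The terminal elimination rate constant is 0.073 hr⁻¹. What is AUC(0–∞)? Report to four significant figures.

Trapezoidal AUC_0→8.25:
  [0→2]: (0.00+27.83)/2 × 2 = 27.83
  [2→8]: (27.83+30.35)/2 × 6 = 174.54
  [8→8.25]: (30.35+29.90)/2 × 0.25 = 7.53125
  Sum = 209.90125 mcg/mL·hr
Extrapolated tail: C_last / k_e = 29.90 / 0.073 = 409.589
AUC_0→∞ = 209.90125 + 409.589 = 619.49025 mcg/mL·hr

AUC = 619.5 mcg/mL·hr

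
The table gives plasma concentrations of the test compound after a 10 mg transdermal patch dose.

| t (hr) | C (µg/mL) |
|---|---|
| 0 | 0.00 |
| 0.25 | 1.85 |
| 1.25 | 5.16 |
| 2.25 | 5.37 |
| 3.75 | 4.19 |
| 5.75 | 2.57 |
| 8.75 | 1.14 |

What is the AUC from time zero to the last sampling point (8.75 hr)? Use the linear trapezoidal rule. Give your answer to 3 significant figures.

Trapezoidal AUC_0→8.75:
  [0→0.25]: (0.00+1.85)/2 × 0.25 = 0.23125
  [0.25→1.25]: (1.85+5.16)/2 × 1 = 3.505
  [1.25→2.25]: (5.16+5.37)/2 × 1 = 5.265
  [2.25→3.75]: (5.37+4.19)/2 × 1.5 = 7.17
  [3.75→5.75]: (4.19+2.57)/2 × 2 = 6.76
  [5.75→8.75]: (2.57+1.14)/2 × 3 = 5.565
  Sum = 28.49625 µg/mL·hr

AUC = 28.5 µg/mL·hr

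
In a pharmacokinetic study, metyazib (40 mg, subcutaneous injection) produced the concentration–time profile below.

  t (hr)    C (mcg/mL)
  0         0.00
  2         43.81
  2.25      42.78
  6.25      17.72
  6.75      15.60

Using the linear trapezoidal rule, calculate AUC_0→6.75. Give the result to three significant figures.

AUC = 184 mcg/mL·hr

Trapezoidal AUC_0→6.75:
  [0→2]: (0.00+43.81)/2 × 2 = 43.81
  [2→2.25]: (43.81+42.78)/2 × 0.25 = 10.82375
  [2.25→6.25]: (42.78+17.72)/2 × 4 = 121.0
  [6.25→6.75]: (17.72+15.60)/2 × 0.5 = 8.33
  Sum = 183.96375 mcg/mL·hr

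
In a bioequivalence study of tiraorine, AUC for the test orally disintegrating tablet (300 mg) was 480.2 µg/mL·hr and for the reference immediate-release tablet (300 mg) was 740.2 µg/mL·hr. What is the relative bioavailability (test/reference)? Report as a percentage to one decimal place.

F_rel = 64.9%

F_rel = (AUC_test/D_test) / (AUC_ref/D_ref)
      = (480.2/300) / (740.2/300)
      = 1.60067 / 2.46733 = 0.6487 = 64.87%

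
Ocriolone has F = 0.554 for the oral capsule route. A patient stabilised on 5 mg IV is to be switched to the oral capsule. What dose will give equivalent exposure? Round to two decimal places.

D_oral = 9.03 mg

For equal systemic exposure: F × D_ev = D_iv
D_ev = D_iv / F = 5 / 0.554 = 9.02527 mg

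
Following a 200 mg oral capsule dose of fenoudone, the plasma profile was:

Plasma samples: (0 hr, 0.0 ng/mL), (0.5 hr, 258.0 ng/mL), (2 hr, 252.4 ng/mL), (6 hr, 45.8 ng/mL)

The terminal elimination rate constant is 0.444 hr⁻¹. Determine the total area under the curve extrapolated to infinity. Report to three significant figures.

AUC = 1150 ng/mL·hr

Trapezoidal AUC_0→6:
  [0→0.5]: (0.0+258.0)/2 × 0.5 = 64.5
  [0.5→2]: (258.0+252.4)/2 × 1.5 = 382.8
  [2→6]: (252.4+45.8)/2 × 4 = 596.4
  Sum = 1043.7 ng/mL·hr
Extrapolated tail: C_last / k_e = 45.8 / 0.444 = 103.153
AUC_0→∞ = 1043.7 + 103.153 = 1146.853 ng/mL·hr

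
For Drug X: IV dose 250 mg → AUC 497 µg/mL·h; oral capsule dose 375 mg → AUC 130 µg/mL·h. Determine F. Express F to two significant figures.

F = (AUC_ev / D_ev) / (AUC_iv / D_iv)
  = (130/375) / (497/250)
  = 0.346667 / 1.988 = 0.1744

F = 0.17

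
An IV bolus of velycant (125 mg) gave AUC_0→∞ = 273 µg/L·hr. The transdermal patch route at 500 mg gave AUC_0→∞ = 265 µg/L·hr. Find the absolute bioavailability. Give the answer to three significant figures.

F = 0.243

F = (AUC_ev / D_ev) / (AUC_iv / D_iv)
  = (265/500) / (273/125)
  = 0.53 / 2.184 = 0.2427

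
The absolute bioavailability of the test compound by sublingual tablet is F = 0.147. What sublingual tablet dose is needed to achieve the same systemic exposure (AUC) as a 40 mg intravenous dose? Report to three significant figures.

D_sublingual = 272 mg

For equal systemic exposure: F × D_ev = D_iv
D_ev = D_iv / F = 40 / 0.147 = 272.109 mg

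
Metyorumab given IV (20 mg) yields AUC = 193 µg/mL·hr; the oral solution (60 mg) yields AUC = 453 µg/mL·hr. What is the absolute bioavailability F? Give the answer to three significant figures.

F = (AUC_ev / D_ev) / (AUC_iv / D_iv)
  = (453/60) / (193/20)
  = 7.55 / 9.65 = 0.7824

F = 0.782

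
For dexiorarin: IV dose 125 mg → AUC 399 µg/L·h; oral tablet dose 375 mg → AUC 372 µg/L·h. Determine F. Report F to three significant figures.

F = (AUC_ev / D_ev) / (AUC_iv / D_iv)
  = (372/375) / (399/125)
  = 0.992 / 3.192 = 0.3108

F = 0.311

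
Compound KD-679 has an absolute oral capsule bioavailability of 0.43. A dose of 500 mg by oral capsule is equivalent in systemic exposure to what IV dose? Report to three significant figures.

D_iv = 215 mg

Systemic exposure from an extravascular dose = F × D_ev, so the equivalent IV dose is F × D_ev.
D_iv = F × D_ev = 0.43 × 500 = 215 mg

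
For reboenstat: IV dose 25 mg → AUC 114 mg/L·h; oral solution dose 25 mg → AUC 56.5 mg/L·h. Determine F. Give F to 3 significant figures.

F = (AUC_ev / D_ev) / (AUC_iv / D_iv)
  = (56.5/25) / (114/25)
  = 2.26 / 4.56 = 0.4956

F = 0.496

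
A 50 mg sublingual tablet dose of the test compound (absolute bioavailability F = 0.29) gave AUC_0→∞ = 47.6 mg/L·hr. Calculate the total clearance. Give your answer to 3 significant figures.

CL = F × Dose / AUC_0→∞
   = 0.29 × 50 / 47.6 = 0.304622 L/hr

CL = 0.305 L/hr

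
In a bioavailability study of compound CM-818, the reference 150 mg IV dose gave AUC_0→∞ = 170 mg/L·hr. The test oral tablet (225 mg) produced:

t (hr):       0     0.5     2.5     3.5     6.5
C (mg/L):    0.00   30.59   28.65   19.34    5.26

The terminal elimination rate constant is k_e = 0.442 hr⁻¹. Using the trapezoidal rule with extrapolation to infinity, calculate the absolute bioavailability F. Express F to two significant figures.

Trapezoidal AUC_0→6.5 (oral tablet):
  [0→0.5]: (0.00+30.59)/2 × 0.5 = 7.6475
  [0.5→2.5]: (30.59+28.65)/2 × 2 = 59.24
  [2.5→3.5]: (28.65+19.34)/2 × 1 = 23.995
  [3.5→6.5]: (19.34+5.26)/2 × 3 = 36.9
  Sum = 127.7825 mg/L·hr
Tail: C_last/k_e = 5.26/0.442 = 11.900
AUC_0→∞ (oral tablet) = 127.7825 + 11.900 = 139.6825 mg/L·hr
F = (AUC_ev/D_ev)/(AUC_iv/D_iv) = (139.6825/225)/(170/150) = 0.620811/1.13333 = 0.5478

F = 0.55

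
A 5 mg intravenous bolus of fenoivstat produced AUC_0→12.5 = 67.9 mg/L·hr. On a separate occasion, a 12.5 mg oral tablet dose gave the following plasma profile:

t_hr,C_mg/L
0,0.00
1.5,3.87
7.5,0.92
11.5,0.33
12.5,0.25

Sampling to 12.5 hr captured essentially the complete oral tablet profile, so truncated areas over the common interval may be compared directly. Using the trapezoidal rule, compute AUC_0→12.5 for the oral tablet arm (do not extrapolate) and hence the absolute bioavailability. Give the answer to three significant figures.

F = 0.118

Trapezoidal AUC_0→12.5 (oral tablet):
  [0→1.5]: (0.00+3.87)/2 × 1.5 = 2.9025
  [1.5→7.5]: (3.87+0.92)/2 × 6 = 14.37
  [7.5→11.5]: (0.92+0.33)/2 × 4 = 2.5
  [11.5→12.5]: (0.33+0.25)/2 × 1 = 0.29
  Sum = 20.0625 mg/L·hr
F = (AUC_ev/D_ev)/(AUC_iv/D_iv) = (20.0625/12.5)/(67.9/5) = 1.605/13.58 = 0.1182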